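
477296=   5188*92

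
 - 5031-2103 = - 7134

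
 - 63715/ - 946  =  63715/946 = 67.35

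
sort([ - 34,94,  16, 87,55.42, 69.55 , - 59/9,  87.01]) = [  -  34, - 59/9, 16, 55.42,  69.55, 87,87.01,94]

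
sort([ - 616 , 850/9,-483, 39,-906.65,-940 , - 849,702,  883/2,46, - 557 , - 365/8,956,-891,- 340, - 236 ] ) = [-940,-906.65, - 891,  -  849,-616, - 557, - 483,-340, - 236, - 365/8,39,46,  850/9, 883/2, 702, 956]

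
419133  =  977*429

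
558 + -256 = 302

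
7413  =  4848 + 2565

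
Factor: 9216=2^10  *3^2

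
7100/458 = 15 + 115/229 = 15.50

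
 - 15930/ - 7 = 2275+ 5/7 = 2275.71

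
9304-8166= 1138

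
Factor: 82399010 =2^1*5^1*19^1*433679^1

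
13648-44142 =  - 30494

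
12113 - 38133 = - 26020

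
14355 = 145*99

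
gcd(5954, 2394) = 2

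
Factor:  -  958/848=-479/424 = - 2^( - 3 )*53^ ( - 1)*479^1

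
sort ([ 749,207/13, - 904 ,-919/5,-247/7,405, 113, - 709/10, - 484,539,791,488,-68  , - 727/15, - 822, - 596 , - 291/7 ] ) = [ - 904  , - 822, - 596, - 484,-919/5, - 709/10, - 68 ,-727/15, - 291/7, - 247/7,207/13, 113,405,488,539, 749, 791]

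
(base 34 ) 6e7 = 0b1110011111011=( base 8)16373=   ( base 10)7419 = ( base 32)77R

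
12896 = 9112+3784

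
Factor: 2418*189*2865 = 1309310730 = 2^1*3^5*5^1*7^1 * 13^1*31^1*191^1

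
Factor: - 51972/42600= - 2^(-1)*5^( - 2) * 61^1=- 61/50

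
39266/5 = 7853 + 1/5 = 7853.20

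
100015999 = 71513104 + 28502895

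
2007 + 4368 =6375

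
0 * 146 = 0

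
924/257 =924/257= 3.60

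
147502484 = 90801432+56701052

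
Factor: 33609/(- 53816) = - 2^( - 3) * 3^1*7^ ( - 1 )*17^1*31^( - 2 )*659^1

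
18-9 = 9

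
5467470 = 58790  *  93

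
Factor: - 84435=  - 3^1 * 5^1 * 13^1*433^1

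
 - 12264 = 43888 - 56152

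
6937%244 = 105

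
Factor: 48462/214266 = 13^( - 1)*67^ ( - 1)*197^1=197/871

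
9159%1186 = 857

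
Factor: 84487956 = 2^2*3^1*7^2 * 143687^1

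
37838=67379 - 29541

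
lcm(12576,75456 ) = 75456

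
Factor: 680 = 2^3* 5^1 * 17^1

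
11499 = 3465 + 8034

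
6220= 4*1555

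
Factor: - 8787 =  - 3^1*29^1*101^1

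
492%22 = 8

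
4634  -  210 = 4424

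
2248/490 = 4 + 144/245 = 4.59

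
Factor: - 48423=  - 3^1*16141^1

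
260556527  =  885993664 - 625437137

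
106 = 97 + 9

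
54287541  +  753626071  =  807913612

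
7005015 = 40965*171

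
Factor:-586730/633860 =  - 58673/63386 = - 2^( - 1)*23^1*41^( - 1)*773^(- 1 )*2551^1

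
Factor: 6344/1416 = 3^( - 1 )*13^1*59^( - 1 )*61^1 = 793/177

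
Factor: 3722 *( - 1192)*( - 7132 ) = 31642002368 = 2^6*149^1*1783^1*1861^1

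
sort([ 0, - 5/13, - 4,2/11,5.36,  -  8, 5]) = [- 8, - 4, - 5/13,0, 2/11,5,5.36]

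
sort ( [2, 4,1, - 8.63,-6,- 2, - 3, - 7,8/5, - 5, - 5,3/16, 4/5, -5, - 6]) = [ - 8.63,- 7, - 6,-6,-5, - 5, -5,  -  3,  -  2,3/16, 4/5,1, 8/5,2 , 4 ] 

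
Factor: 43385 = 5^1*8677^1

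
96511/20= 4825 + 11/20= 4825.55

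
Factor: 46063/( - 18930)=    - 2^ ( - 1 ) * 3^(-1 ) * 5^ ( - 1 )* 73^1 = - 73/30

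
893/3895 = 47/205= 0.23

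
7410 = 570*13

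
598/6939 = 598/6939=0.09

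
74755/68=1099 + 23/68=1099.34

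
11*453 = 4983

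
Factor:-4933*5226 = -2^1*3^1*13^1*67^1 * 4933^1 = - 25779858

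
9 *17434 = 156906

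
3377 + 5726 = 9103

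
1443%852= 591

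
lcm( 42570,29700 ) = 1277100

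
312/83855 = 312/83855  =  0.00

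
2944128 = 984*2992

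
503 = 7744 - 7241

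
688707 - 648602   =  40105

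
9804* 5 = 49020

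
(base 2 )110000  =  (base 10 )48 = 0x30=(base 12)40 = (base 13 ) 39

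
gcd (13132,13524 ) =196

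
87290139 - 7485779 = 79804360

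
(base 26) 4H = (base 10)121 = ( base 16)79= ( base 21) 5g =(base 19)67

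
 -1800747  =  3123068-4923815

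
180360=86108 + 94252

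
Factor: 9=3^2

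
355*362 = 128510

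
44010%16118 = 11774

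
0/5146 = 0 = 0.00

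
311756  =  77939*4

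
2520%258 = 198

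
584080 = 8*73010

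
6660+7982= 14642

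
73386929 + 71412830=144799759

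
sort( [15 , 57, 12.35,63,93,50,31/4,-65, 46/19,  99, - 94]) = [-94,-65,  46/19,  31/4,12.35 , 15,50, 57,63, 93, 99]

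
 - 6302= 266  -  6568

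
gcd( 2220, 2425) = 5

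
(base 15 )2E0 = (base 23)15g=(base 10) 660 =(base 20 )1D0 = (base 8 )1224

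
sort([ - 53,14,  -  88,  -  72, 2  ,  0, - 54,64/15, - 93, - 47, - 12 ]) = [- 93,-88,-72, - 54,  -  53, - 47,-12,0,2,64/15,14]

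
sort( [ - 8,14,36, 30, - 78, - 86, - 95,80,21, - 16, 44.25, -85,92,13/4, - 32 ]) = [-95, - 86, -85, - 78, - 32, - 16,-8, 13/4,14,21,30, 36 , 44.25,80,  92]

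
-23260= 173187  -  196447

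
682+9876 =10558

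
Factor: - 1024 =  - 2^10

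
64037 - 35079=28958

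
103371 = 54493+48878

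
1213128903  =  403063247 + 810065656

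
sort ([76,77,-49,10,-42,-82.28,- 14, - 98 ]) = [ - 98, - 82.28 ,- 49, - 42, - 14,10,76,77 ] 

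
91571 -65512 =26059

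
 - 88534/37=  - 88534/37 =- 2392.81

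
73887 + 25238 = 99125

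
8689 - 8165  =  524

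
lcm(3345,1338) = 6690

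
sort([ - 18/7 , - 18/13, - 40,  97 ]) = [ - 40,-18/7,-18/13, 97]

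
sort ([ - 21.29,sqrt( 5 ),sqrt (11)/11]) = [ - 21.29 , sqrt (11) /11,sqrt (5) ]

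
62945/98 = 642 +29/98 = 642.30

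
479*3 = 1437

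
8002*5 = 40010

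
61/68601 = 61/68601 = 0.00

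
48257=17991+30266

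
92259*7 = 645813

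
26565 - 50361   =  -23796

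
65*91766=5964790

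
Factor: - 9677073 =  - 3^1*7^1*460813^1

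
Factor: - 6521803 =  -1039^1*6277^1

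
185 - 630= -445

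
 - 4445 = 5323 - 9768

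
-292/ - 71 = 4 + 8/71 = 4.11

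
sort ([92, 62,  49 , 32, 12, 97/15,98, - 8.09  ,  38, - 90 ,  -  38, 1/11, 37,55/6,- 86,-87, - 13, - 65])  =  [ - 90, - 87,-86, - 65, - 38, -13, - 8.09, 1/11, 97/15,  55/6 , 12,32 , 37,38 , 49,62, 92,98]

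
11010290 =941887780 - 930877490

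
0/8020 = 0 = 0.00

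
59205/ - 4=-59205/4 = - 14801.25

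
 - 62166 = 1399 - 63565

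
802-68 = 734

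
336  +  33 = 369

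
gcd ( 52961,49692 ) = 1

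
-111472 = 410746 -522218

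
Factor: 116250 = 2^1* 3^1 * 5^4*31^1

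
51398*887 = 45590026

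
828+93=921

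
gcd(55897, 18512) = 1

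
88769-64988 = 23781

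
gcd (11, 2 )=1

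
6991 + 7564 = 14555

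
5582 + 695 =6277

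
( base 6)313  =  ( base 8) 165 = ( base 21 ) 5C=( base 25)4h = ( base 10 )117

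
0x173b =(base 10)5947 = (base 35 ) 4tw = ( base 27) 847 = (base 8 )13473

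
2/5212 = 1/2606 = 0.00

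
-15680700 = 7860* ( - 1995) 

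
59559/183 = 325 +28/61 = 325.46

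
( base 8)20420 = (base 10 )8464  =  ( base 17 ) 1c4f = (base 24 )EGG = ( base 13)3B11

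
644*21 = 13524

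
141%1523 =141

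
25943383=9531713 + 16411670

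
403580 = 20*20179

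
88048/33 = 2668 + 4/33 = 2668.12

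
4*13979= 55916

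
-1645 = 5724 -7369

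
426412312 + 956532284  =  1382944596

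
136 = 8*17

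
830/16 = 51 + 7/8 =51.88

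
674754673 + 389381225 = 1064135898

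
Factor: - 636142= - 2^1*13^1*43^1*569^1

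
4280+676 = 4956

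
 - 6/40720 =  - 1+20357/20360 = - 0.00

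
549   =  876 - 327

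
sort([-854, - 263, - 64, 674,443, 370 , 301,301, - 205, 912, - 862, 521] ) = [ - 862 ,-854, - 263, -205, - 64,301, 301,370,443,  521,674 , 912 ] 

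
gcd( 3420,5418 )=18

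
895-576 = 319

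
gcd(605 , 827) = 1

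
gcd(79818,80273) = 1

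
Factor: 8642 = 2^1*29^1*149^1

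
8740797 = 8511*1027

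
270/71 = 3 + 57/71 = 3.80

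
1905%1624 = 281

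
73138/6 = 36569/3 = 12189.67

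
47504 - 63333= - 15829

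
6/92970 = 1/15495 = 0.00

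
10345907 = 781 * 13247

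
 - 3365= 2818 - 6183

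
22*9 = 198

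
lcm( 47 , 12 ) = 564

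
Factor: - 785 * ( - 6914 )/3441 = 5427490/3441  =  2^1*3^(- 1)*5^1*31^ ( -1)*37^( - 1 )*157^1*3457^1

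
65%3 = 2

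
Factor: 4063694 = 2^1 * 137^1*14831^1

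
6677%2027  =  596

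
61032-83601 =-22569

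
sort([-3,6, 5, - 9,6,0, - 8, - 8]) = [ - 9, - 8, - 8 ,  -  3,0, 5, 6,6 ]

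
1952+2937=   4889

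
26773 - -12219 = 38992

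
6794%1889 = 1127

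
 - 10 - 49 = -59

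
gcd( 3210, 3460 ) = 10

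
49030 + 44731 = 93761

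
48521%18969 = 10583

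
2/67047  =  2/67047 = 0.00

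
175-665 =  - 490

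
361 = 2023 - 1662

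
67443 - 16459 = 50984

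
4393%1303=484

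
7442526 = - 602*( - 12363 ) 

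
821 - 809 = 12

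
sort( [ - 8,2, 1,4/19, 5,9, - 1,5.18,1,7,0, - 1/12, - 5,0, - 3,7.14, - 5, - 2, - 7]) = [ - 8, - 7, - 5, - 5, - 3 , - 2,-1 , - 1/12,0 , 0,4/19,1,1,2,5, 5.18,7,7.14,9]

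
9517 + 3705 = 13222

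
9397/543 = 9397/543  =  17.31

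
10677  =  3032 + 7645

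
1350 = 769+581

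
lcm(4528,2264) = 4528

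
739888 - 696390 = 43498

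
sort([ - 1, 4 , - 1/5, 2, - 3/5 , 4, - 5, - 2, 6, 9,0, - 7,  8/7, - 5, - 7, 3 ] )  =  [ - 7,  -  7, - 5,- 5,- 2, - 1,-3/5, - 1/5, 0, 8/7, 2, 3, 4, 4,6, 9]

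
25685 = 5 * 5137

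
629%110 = 79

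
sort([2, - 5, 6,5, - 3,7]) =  [ - 5, - 3, 2,5,6, 7] 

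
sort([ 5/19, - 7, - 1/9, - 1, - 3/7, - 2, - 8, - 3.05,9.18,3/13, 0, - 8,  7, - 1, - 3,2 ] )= [ - 8, - 8, - 7, - 3.05, - 3,- 2,  -  1, - 1, - 3/7, - 1/9,0, 3/13,5/19, 2,7,9.18]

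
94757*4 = 379028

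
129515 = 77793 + 51722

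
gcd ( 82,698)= 2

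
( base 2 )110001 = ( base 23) 23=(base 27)1M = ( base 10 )49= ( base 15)34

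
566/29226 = 283/14613=0.02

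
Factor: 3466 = 2^1 * 1733^1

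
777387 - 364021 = 413366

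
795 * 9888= 7860960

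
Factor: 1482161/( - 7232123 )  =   - 17^(-1 )*29^1*51109^1*425419^( - 1)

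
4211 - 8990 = - 4779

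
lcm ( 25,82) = 2050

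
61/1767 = 61/1767= 0.03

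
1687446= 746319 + 941127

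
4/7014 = 2/3507= 0.00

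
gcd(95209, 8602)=1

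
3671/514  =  7 + 73/514 =7.14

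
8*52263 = 418104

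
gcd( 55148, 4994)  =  2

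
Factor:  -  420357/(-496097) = 111/131  =  3^1*37^1*131^( - 1)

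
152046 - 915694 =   -  763648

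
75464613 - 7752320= 67712293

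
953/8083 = 953/8083 = 0.12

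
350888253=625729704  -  274841451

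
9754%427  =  360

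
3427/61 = 56 + 11/61 = 56.18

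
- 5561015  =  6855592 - 12416607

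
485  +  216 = 701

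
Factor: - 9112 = -2^3*17^1* 67^1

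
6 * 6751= 40506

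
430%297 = 133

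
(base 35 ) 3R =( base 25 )57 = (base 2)10000100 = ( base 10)132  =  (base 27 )4O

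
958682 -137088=821594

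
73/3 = 24+1/3 = 24.33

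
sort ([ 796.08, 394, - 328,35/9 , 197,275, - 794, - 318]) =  [- 794, - 328,  -  318, 35/9,197, 275,394,796.08 ] 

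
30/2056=15/1028 = 0.01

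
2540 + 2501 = 5041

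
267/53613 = 89/17871=0.00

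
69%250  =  69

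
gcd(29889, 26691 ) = 123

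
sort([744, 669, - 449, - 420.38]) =[ - 449, - 420.38, 669 , 744 ] 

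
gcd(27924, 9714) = 6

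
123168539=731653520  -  608484981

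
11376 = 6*1896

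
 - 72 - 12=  - 84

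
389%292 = 97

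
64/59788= 16/14947   =  0.00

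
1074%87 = 30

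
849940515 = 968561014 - 118620499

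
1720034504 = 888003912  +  832030592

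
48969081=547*89523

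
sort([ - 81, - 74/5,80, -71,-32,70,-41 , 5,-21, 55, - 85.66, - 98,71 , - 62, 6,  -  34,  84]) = [ - 98, - 85.66, - 81, - 71, - 62,-41, - 34,-32, -21, - 74/5,5,6,55,70 , 71,80,84]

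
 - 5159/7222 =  - 5159/7222 = - 0.71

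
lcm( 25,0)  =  0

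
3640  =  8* 455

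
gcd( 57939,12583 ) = 1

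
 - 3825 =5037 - 8862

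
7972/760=1993/190 = 10.49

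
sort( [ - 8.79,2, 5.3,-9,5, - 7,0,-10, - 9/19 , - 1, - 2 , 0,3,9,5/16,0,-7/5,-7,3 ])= [ - 10,-9 , - 8.79, - 7, - 7, - 2,  -  7/5, - 1, - 9/19, 0,  0,0,5/16,2,3,3, 5,5.3,9 ] 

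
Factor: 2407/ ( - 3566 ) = -2^( -1) * 29^1 * 83^1*1783^ ( - 1 )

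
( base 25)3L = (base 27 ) 3F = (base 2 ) 1100000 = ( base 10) 96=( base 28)3C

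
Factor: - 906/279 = -302/93=- 2^1 * 3^( - 1)*31^( - 1 )*151^1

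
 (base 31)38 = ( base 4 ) 1211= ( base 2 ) 1100101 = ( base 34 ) 2X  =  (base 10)101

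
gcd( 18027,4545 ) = 9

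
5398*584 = 3152432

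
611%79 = 58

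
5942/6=2971/3  =  990.33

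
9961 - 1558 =8403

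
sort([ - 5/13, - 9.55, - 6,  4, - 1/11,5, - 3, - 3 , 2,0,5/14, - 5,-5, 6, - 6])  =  [ - 9.55, -6, - 6, - 5,  -  5, - 3, - 3, - 5/13, -1/11,0,  5/14,2,4, 5,6 ] 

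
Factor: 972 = 2^2 * 3^5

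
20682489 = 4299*4811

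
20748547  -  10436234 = 10312313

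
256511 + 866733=1123244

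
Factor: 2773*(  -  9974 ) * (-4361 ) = 120616110622=2^1*7^2*47^1*59^1*89^1*4987^1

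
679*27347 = 18568613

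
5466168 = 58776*93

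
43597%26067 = 17530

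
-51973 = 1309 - 53282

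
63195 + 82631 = 145826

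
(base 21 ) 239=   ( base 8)1672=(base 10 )954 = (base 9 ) 1270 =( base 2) 1110111010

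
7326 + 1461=8787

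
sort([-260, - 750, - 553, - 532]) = [ - 750, - 553, - 532,-260]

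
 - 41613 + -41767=-83380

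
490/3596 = 245/1798= 0.14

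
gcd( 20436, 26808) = 12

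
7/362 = 7/362 = 0.02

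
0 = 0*6035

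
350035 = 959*365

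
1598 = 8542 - 6944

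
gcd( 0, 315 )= 315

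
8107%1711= 1263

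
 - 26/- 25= 26/25 = 1.04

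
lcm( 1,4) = 4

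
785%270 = 245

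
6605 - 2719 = 3886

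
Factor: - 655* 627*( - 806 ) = 2^1*3^1*5^1*11^1*13^1*19^1*31^1 * 131^1 = 331012110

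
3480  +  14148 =17628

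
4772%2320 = 132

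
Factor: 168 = 2^3*3^1 *7^1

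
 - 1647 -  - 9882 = 8235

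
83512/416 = 803/4 = 200.75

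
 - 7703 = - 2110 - 5593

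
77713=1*77713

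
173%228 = 173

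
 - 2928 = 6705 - 9633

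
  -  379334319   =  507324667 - 886658986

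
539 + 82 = 621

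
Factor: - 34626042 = -2^1* 3^6*11^1 *17^1*  127^1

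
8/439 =8/439 = 0.02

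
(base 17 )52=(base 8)127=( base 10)87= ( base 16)57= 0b1010111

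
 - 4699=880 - 5579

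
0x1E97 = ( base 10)7831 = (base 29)991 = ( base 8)17227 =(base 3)101202001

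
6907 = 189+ 6718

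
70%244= 70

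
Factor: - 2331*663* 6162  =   - 9523081386 = - 2^1*3^4*7^1*13^2*17^1*37^1*79^1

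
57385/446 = 57385/446 = 128.67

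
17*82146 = 1396482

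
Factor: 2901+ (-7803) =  - 4902 = - 2^1*3^1*19^1*43^1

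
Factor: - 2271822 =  - 2^1*3^1*7^1*54091^1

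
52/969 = 52/969  =  0.05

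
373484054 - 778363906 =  - 404879852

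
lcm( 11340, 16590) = 895860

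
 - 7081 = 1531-8612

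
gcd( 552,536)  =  8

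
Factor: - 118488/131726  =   - 2^2*3^1*7^ (  -  1 )*97^ ( -2)*4937^1 = - 59244/65863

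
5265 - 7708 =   -  2443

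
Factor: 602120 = 2^3*5^1*15053^1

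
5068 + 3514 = 8582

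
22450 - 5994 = 16456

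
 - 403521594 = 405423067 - 808944661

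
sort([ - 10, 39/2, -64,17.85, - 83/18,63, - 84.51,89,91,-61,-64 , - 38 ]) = [-84.51,- 64, - 64,-61, - 38 , - 10, - 83/18,17.85, 39/2,63,89,91 ]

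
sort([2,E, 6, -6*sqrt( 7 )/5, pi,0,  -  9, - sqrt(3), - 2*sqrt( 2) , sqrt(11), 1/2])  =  [ - 9, - 6*sqrt( 7)/5, - 2*sqrt( 2), - sqrt(3), 0,1/2,2,  E,pi,sqrt ( 11 ),6]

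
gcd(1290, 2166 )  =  6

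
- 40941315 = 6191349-47132664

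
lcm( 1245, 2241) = 11205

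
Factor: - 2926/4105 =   -  2^1*5^(- 1 ) * 7^1 * 11^1*19^1*821^( - 1)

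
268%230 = 38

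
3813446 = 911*4186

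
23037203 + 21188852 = 44226055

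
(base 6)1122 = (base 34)7s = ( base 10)266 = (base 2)100001010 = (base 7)530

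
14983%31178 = 14983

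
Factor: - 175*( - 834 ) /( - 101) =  - 145950/101= -2^1* 3^1*5^2*7^1*101^( - 1)*  139^1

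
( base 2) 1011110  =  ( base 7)163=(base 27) 3D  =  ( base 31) 31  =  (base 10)94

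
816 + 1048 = 1864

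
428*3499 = 1497572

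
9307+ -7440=1867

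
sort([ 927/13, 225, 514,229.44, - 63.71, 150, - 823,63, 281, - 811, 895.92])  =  [- 823, - 811,-63.71,63, 927/13,150, 225,229.44,281,514,  895.92 ] 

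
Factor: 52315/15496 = 2^( -3)*5^1 * 13^( - 1)*149^ ( -1)*10463^1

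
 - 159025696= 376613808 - 535639504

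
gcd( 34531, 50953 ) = 7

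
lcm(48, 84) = 336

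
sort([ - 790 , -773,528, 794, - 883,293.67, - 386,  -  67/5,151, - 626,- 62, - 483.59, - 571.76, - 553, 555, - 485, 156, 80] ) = [ - 883, - 790, - 773, - 626, - 571.76,- 553, - 485, - 483.59, - 386, - 62, - 67/5,80,151, 156 , 293.67, 528, 555,794] 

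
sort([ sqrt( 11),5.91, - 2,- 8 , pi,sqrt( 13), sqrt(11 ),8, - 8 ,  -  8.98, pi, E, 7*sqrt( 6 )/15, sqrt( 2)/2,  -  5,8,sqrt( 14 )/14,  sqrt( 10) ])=[  -  8.98, -8,-8 ,  -  5,-2,  sqrt(14) /14, sqrt( 2 )/2,7*sqrt( 6)/15,E,pi,  pi,sqrt( 10 ),sqrt( 11),sqrt(11 ), sqrt( 13), 5.91, 8,8] 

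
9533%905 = 483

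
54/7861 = 54/7861 = 0.01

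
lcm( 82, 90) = 3690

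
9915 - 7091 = 2824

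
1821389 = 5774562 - 3953173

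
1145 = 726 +419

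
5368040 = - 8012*( - 670)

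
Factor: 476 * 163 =77588 = 2^2*7^1*17^1*163^1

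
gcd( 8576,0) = 8576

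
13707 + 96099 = 109806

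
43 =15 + 28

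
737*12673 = 9340001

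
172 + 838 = 1010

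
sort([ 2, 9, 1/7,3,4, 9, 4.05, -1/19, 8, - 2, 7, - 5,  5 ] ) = [ - 5, -2, - 1/19,1/7, 2,3,4, 4.05, 5, 7,8, 9  ,  9]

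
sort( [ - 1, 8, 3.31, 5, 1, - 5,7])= [ - 5,- 1 , 1, 3.31 , 5, 7,  8 ] 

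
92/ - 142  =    -  1 + 25/71 = - 0.65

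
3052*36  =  109872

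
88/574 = 44/287 = 0.15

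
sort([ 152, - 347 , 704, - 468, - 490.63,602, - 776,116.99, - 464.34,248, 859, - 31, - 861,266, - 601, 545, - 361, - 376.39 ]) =[ - 861, - 776,-601, - 490.63, - 468, - 464.34, - 376.39,  -  361,-347, - 31,116.99,152, 248,266, 545,602  ,  704,859] 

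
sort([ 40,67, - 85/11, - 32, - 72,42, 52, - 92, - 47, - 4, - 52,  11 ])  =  [ - 92,-72, - 52, -47, - 32, - 85/11,-4, 11,40, 42,52,67 ] 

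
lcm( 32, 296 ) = 1184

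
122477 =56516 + 65961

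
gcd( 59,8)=1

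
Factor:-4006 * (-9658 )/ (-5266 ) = -2^1*11^1* 439^1  *  2003^1 *2633^(- 1)  =  -19344974/2633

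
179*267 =47793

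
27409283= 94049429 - 66640146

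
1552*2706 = 4199712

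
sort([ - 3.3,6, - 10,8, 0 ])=[ - 10,-3.3, 0, 6 , 8] 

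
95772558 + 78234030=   174006588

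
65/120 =13/24=0.54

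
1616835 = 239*6765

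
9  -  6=3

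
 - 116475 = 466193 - 582668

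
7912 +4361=12273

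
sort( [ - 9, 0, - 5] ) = [ - 9 ,-5, 0] 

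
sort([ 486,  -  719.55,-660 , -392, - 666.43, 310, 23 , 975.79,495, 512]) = [ - 719.55, - 666.43, - 660,-392 , 23,310, 486 , 495, 512, 975.79]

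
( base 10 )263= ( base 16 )107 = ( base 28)9b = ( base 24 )an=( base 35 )7I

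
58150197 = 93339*623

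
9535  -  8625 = 910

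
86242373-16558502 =69683871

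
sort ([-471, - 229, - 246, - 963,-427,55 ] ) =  [ - 963 , - 471 ,  -  427, - 246, - 229, 55] 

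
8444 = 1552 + 6892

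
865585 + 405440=1271025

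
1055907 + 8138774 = 9194681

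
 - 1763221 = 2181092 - 3944313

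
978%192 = 18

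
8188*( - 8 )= - 65504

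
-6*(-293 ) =1758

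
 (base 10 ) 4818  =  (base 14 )1a82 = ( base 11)3690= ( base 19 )d6b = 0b1001011010010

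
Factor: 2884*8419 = 24280396 = 2^2 * 7^1*103^1 *8419^1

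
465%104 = 49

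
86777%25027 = 11696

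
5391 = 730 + 4661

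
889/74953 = 889/74953 = 0.01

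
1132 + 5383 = 6515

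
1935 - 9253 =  - 7318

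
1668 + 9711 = 11379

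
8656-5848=2808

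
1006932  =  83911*12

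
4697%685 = 587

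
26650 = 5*5330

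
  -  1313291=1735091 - 3048382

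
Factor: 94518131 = 2857^1*33083^1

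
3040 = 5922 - 2882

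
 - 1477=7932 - 9409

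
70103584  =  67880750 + 2222834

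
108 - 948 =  - 840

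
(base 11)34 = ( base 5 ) 122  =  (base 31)16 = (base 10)37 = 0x25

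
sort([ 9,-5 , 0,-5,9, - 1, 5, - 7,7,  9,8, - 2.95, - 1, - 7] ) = [ - 7, -7,-5,-5, -2.95, -1 ,  -  1,0,5,7,  8, 9, 9, 9 ] 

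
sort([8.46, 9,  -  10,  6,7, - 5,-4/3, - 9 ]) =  [ - 10 , - 9, - 5, - 4/3, 6, 7,  8.46 , 9 ]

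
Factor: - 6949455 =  - 3^1*5^1*463297^1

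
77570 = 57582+19988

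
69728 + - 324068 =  - 254340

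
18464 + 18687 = 37151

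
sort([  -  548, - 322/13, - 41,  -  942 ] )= [-942, - 548,-41,  -  322/13]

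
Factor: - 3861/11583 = - 1/3 = - 3^ ( - 1 )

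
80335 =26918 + 53417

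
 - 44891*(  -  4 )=179564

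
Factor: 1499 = 1499^1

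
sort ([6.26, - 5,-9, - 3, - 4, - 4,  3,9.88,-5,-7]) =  [-9,-7, - 5, - 5, - 4, - 4, - 3, 3,6.26, 9.88 ] 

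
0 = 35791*0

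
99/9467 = 99/9467 = 0.01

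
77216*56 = 4324096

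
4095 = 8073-3978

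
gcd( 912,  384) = 48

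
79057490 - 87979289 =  - 8921799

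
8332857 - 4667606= 3665251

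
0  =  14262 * 0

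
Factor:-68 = - 2^2 * 17^1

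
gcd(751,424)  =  1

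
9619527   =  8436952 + 1182575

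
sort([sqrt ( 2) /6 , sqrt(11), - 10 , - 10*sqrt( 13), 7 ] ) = [-10*sqrt(13), - 10, sqrt( 2)/6,sqrt( 11 ), 7]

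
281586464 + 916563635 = 1198150099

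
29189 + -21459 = 7730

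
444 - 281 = 163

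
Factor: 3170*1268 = 2^3*5^1*317^2 = 4019560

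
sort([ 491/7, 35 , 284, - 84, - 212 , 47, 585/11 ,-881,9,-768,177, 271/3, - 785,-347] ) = [ - 881, - 785,-768, - 347,-212, - 84,9,35,47,585/11,491/7 , 271/3,177, 284 ]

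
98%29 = 11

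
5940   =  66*90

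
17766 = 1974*9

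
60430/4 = 30215/2 = 15107.50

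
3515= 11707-8192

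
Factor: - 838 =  - 2^1*419^1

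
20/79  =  20/79 = 0.25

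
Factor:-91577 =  - 91577^1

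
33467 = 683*49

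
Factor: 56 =2^3*7^1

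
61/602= 61/602 = 0.10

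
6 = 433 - 427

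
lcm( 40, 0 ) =0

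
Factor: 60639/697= 3^1*29^1= 87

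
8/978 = 4/489 = 0.01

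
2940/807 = 980/269 = 3.64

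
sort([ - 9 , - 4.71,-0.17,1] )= [-9, - 4.71, - 0.17, 1 ]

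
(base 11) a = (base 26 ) A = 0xa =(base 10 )10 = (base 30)a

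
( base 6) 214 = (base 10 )82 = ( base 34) 2E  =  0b1010010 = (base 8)122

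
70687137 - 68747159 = 1939978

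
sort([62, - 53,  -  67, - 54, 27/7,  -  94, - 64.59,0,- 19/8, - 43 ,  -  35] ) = [ - 94,-67, - 64.59, - 54, - 53, -43,  -  35, - 19/8,0, 27/7,62] 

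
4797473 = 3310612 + 1486861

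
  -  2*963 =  - 1926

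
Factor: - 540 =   -  2^2*3^3*5^1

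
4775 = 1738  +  3037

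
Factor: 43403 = 43403^1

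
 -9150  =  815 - 9965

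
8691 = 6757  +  1934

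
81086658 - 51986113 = 29100545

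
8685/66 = 131 + 13/22 =131.59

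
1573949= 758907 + 815042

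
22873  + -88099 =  - 65226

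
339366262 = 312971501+26394761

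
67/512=67/512 = 0.13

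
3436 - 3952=-516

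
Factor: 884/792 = 2^( - 1) *3^( - 2)*11^(-1)*13^1*17^1 = 221/198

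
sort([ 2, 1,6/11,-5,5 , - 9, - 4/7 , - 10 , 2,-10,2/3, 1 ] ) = [-10, - 10,-9, - 5, - 4/7,6/11, 2/3, 1, 1,2,  2, 5 ]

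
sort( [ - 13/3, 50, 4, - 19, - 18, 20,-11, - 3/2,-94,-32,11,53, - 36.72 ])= [ - 94, - 36.72, - 32, - 19, - 18,  -  11, - 13/3 , - 3/2,  4,11,20, 50,53]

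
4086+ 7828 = 11914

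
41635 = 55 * 757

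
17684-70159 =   -  52475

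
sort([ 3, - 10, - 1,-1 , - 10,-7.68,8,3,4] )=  [ - 10, - 10, - 7.68, - 1 , - 1,3,3,4,8]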